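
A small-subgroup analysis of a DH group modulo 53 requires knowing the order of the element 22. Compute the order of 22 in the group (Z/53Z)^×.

52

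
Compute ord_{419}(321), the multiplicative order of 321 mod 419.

The order of 321 must divide φ(419) = 419 − 1 = 418 = 2 · 11 · 19.
Divisors of 418: 1, 2, 11, 19, 22, 38, 209, 418.
Check 321^d mod 419 for each divisor in increasing order:
321^1 ≡ 321
321^2 ≡ 386
321^11 ≡ 199
321^19 ≡ 300
321^22 ≡ 215
321^38 ≡ 334
321^209 ≡ 1
So ord_419(321) = 209.

209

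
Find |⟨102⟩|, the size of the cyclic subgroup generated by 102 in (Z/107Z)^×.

53

The order of 102 must divide φ(107) = 107 − 1 = 106 = 2 · 53.
Divisors of 106: 1, 2, 53, 106.
Test each divisor d:
102^1 ≡ 102
102^2 ≡ 25
102^53 ≡ 1
Therefore the multiplicative order of 102 modulo 107 is 53.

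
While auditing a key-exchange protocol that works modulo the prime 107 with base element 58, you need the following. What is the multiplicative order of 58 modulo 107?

106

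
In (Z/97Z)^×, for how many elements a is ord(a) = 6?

2

φ(97) = 97 − 1 = 96 = 2^5 · 3.
(Z/97Z)^× is cyclic (|G| = 96); a cyclic group of order m has exactly φ(d) elements of each order d | m, and none otherwise.
6 = 2 · 3 divides 96, and φ(6) = 2.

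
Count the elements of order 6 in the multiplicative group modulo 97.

2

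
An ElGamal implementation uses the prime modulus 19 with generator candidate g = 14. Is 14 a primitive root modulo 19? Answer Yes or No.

φ(19) = 19 − 1 = 18 = 2 · 3^2.
Test 14^(18/q) mod 19 for each prime factor q of 18:
14^9 ≡ 18 (mod 19)  [q = 2: ≢ 1 ✓]
14^6 ≡ 7 (mod 19)  [q = 3: ≢ 1 ✓]
All checks pass, so 14 has order 18 and is a primitive root modulo 19.

Yes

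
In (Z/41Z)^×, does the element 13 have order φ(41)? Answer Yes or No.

Yes

φ(41) = 41 − 1 = 40 = 2^3 · 5.
An element g generates (Z/41Z)^× iff g^(40/q) ≢ 1 (mod 41) for each prime q ∈ {2, 5}.
13^20 ≡ 40 (mod 41)  [q = 2: ≢ 1 ✓]
13^8 ≡ 10 (mod 41)  [q = 5: ≢ 1 ✓]
All checks pass, so 13 has order 40 and is a primitive root modulo 41.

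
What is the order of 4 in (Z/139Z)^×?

69

Since 4 ∈ (Z/139Z)^×, its order divides φ(139) = 139 − 1 = 138 = 2 · 3 · 23.
Divisors of 138: 1, 2, 3, 6, 23, 46, 69, 138.
Evaluate successive powers at the divisors of 138:
4^1 ≡ 4
4^2 ≡ 16
4^3 ≡ 64
4^6 ≡ 65
4^23 ≡ 96
4^46 ≡ 42
4^69 ≡ 1
Hence ord(4) = 69.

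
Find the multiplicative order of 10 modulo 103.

ord(10) | φ(103) = 103 − 1 = 102 = 2 · 3 · 17.
Divisors of 102: 1, 2, 3, 6, 17, 34, 51, 102.
Test each divisor d:
10^1 ≡ 10 (mod 103)
10^2 ≡ 100 (mod 103)
10^3 ≡ 73 (mod 103)
10^6 ≡ 76 (mod 103)
10^17 ≡ 102 (mod 103)
10^34 ≡ 1 (mod 103) ✓
So ord_103(10) = 34.

34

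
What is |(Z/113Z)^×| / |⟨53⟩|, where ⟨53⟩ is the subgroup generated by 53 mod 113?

The order of 53 must divide φ(113) = 113 − 1 = 112 = 2^4 · 7.
Divisors of 112: 1, 2, 4, 7, 8, 14, 16, 28, 56, 112.
Compute 53^d (mod 113) for the divisors d until we hit 1:
53^1 ≡ 53 (mod 113)
53^2 ≡ 97 (mod 113)
53^4 ≡ 30 (mod 113)
53^7 ≡ 98 (mod 113)
53^8 ≡ 109 (mod 113)
53^14 ≡ 112 (mod 113)
53^16 ≡ 16 (mod 113)
53^28 ≡ 1 (mod 113) ✓
The order of 53 is 28, so the subgroup it generates has 28 elements.
The index is φ(113) / ord(53) = 112 / 28 = 4.

4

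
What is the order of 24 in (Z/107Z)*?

106

ord(24) | φ(107) = 107 − 1 = 106 = 2 · 53.
Divisors of 106: 1, 2, 53, 106.
Test each divisor d:
24^1 ≡ 24
24^2 ≡ 41
24^53 ≡ 106
24^106 ≡ 1
The smallest such exponent is 106, so the order of 24 is 106.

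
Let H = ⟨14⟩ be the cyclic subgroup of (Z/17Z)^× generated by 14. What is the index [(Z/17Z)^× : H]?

1

ord(14) | φ(17) = 17 − 1 = 16 = 2^4.
Divisors of 16: 1, 2, 4, 8, 16.
Compute 14^d (mod 17) for the divisors d until we hit 1:
14^1 ≡ 14
14^2 ≡ 9
14^4 ≡ 13
14^8 ≡ 16
14^16 ≡ 1
Thus |⟨14⟩| = ord(14) = 16.
[(Z/17Z)^× : ⟨14⟩] = 16/16 = 1.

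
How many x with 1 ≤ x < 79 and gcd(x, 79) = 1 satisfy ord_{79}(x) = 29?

0

φ(79) = 79 − 1 = 78 = 2 · 3 · 13.
(Z/79Z)^× is cyclic (|G| = 78); a cyclic group of order m has exactly φ(d) elements of each order d | m, and none otherwise.
Here 78 is not a multiple of 29, so there are no elements of order 29.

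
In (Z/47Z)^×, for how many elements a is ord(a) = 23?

22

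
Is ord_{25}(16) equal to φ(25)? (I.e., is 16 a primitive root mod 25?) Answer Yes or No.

No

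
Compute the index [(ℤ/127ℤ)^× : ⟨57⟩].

The order of 57 must divide φ(127) = 127 − 1 = 126 = 2 · 3^2 · 7.
Divisors of 126: 1, 2, 3, 6, 7, 9, 14, 18, 21, 42, 63, 126.
Test each divisor d:
57^1 ≡ 57
57^2 ≡ 74
57^3 ≡ 27
57^6 ≡ 94
57^7 ≡ 24
57^9 ≡ 125
57^14 ≡ 68
57^18 ≡ 4
57^21 ≡ 108
57^42 ≡ 107
57^63 ≡ 126
57^126 ≡ 1
The order of 57 is 126, so the subgroup it generates has 126 elements.
[(Z/127Z)^× : ⟨57⟩] = 126/126 = 1.

1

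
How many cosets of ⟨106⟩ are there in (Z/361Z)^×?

ord(106) | φ(361) = φ(19^2) = 19·(19−1) = 342 = 2 · 3^2 · 19.
Divisors of 342: 1, 2, 3, 6, 9, 18, 19, 38, 57, 114, 171, 342.
Check 106^d mod 361 for each divisor in increasing order:
106^1 ≡ 106 (mod 361)
106^2 ≡ 45 (mod 361)
106^3 ≡ 77 (mod 361)
106^6 ≡ 153 (mod 361)
106^9 ≡ 229 (mod 361)
106^18 ≡ 96 (mod 361)
106^19 ≡ 68 (mod 361)
106^38 ≡ 292 (mod 361)
106^57 ≡ 1 (mod 361) ✓
The order of 106 is 57, so the subgroup it generates has 57 elements.
The index is φ(361) / ord(106) = 342 / 57 = 6.

6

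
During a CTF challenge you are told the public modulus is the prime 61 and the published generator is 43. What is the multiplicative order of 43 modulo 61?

60

The order of 43 must divide φ(61) = 61 − 1 = 60 = 2^2 · 3 · 5.
Divisors of 60: 1, 2, 3, 4, 5, 6, 10, 12, 15, 20, 30, 60.
Test each divisor d:
43^1 ≡ 43
43^2 ≡ 19
43^3 ≡ 24
43^4 ≡ 56
43^5 ≡ 29
43^6 ≡ 27
43^10 ≡ 48
43^12 ≡ 58
43^15 ≡ 50
43^20 ≡ 47
43^30 ≡ 60
43^60 ≡ 1
Therefore the multiplicative order of 43 modulo 61 is 60.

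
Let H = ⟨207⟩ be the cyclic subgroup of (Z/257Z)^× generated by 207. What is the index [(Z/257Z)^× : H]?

2

By Lagrange's theorem, ord_257(207) divides φ(257) = 257 − 1 = 256 = 2^8.
Divisors of 256: 1, 2, 4, 8, 16, 32, 64, 128, 256.
Evaluate successive powers at the divisors of 256:
207^1 ≡ 207 (mod 257)
207^2 ≡ 187 (mod 257)
207^4 ≡ 17 (mod 257)
207^8 ≡ 32 (mod 257)
207^16 ≡ 253 (mod 257)
207^32 ≡ 16 (mod 257)
207^64 ≡ 256 (mod 257)
207^128 ≡ 1 (mod 257) ✓
Thus |⟨207⟩| = ord(207) = 128.
Index = |(Z/257Z)^×| / |⟨207⟩| = 256 / 128 = 2.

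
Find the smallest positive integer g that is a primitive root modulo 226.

3

φ(226) = φ(2)·φ(113) = 1·112 = 112 = 2^4 · 7.
Test candidates g = 2, 3, … against the prime factors q ∈ {2, 7} of φ(226): g is a generator iff g^(112/q) ≢ 1 for every such q.
g = 2: gcd(2, 226) = 2 > 1, not a unit — skip.
g = 3: 3^56 ≡ 225; 3^16 ≡ 49 — none is 1, so 3 is a primitive root.
So 3 is the smallest generator of (Z/226Z)^×.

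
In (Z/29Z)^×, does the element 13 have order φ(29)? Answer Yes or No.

No

φ(29) = 29 − 1 = 28 = 2^2 · 7.
It suffices to check that the order of 13 is not a proper divisor of 28: compute 13^(28/q) for q ∈ {2, 7}.
13^14 ≡ 1 (mod 29)  [q = 2: ≡ 1 ✗]
13^4 ≡ 25 (mod 29)  [q = 7: ≢ 1 ✓]
The check at q = 2 fails, so 13 generates a proper subgroup.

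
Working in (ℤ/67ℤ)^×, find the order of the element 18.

66

By Lagrange's theorem, ord_67(18) divides φ(67) = 67 − 1 = 66 = 2 · 3 · 11.
Divisors of 66: 1, 2, 3, 6, 11, 22, 33, 66.
Evaluate successive powers at the divisors of 66:
18^1 ≡ 18 (mod 67)
18^2 ≡ 56 (mod 67)
18^3 ≡ 3 (mod 67)
18^6 ≡ 9 (mod 67)
18^11 ≡ 38 (mod 67)
18^22 ≡ 37 (mod 67)
18^33 ≡ 66 (mod 67)
18^66 ≡ 1 (mod 67) ✓
So ord_67(18) = 66.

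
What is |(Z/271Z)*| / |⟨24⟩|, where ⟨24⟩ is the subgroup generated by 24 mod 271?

3

Since 24 ∈ (Z/271Z)^×, its order divides φ(271) = 271 − 1 = 270 = 2 · 3^3 · 5.
Divisors of 270: 1, 2, 3, 5, 6, 9, 10, 15, 18, 27, 30, 45, 54, 90, 135, 270.
Evaluate successive powers at the divisors of 270:
24^1 ≡ 24 (mod 271)
24^2 ≡ 34 (mod 271)
24^3 ≡ 3 (mod 271)
24^5 ≡ 102 (mod 271)
24^6 ≡ 9 (mod 271)
24^9 ≡ 27 (mod 271)
24^10 ≡ 106 (mod 271)
24^15 ≡ 243 (mod 271)
24^18 ≡ 187 (mod 271)
24^27 ≡ 171 (mod 271)
24^30 ≡ 242 (mod 271)
24^45 ≡ 270 (mod 271)
24^54 ≡ 244 (mod 271)
24^90 ≡ 1 (mod 271) ✓
The order of 24 is 90, so the subgroup it generates has 90 elements.
[(Z/271Z)^× : ⟨24⟩] = 270/90 = 3.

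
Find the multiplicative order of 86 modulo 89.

88

The order of 86 must divide φ(89) = 89 − 1 = 88 = 2^3 · 11.
Divisors of 88: 1, 2, 4, 8, 11, 22, 44, 88.
Compute 86^d (mod 89) for the divisors d until we hit 1:
86^1 ≡ 86 (mod 89)
86^2 ≡ 9 (mod 89)
86^4 ≡ 81 (mod 89)
86^8 ≡ 64 (mod 89)
86^11 ≡ 52 (mod 89)
86^22 ≡ 34 (mod 89)
86^44 ≡ 88 (mod 89)
86^88 ≡ 1 (mod 89) ✓
Hence ord(86) = 88.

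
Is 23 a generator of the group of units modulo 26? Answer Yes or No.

No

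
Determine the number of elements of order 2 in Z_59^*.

1

φ(59) = 59 − 1 = 58 = 2 · 29.
(Z/59Z)^× is cyclic (|G| = 58); a cyclic group of order m has exactly φ(d) elements of each order d | m, and none otherwise.
2 | 58, and φ(2) = 2 − 1 = 1.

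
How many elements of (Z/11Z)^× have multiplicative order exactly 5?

φ(11) = 11 − 1 = 10 = 2 · 5.
(Z/11Z)^× is cyclic (|G| = 10); a cyclic group of order m has exactly φ(d) elements of each order d | m, and none otherwise.
5 | 10, and φ(5) = 5 − 1 = 4.

4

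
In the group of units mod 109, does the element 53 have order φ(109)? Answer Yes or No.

Yes

φ(109) = 109 − 1 = 108 = 2^2 · 3^3.
53 is a primitive root mod 109 iff 53^(φ(109)/q) ≢ 1 for every prime q | φ(109), i.e. q ∈ {2, 3}.
53^54 ≡ 108 (mod 109)  [q = 2: ≢ 1 ✓]
53^36 ≡ 63 (mod 109)  [q = 3: ≢ 1 ✓]
None equal 1, so ord_109(53) = 108: 53 is a primitive root.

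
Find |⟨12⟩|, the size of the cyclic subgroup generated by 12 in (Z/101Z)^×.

ord(12) | φ(101) = 101 − 1 = 100 = 2^2 · 5^2.
Divisors of 100: 1, 2, 4, 5, 10, 20, 25, 50, 100.
Check 12^d mod 101 for each divisor in increasing order:
12^1 ≡ 12 (mod 101)
12^2 ≡ 43 (mod 101)
12^4 ≡ 31 (mod 101)
12^5 ≡ 69 (mod 101)
12^10 ≡ 14 (mod 101)
12^20 ≡ 95 (mod 101)
12^25 ≡ 91 (mod 101)
12^50 ≡ 100 (mod 101)
12^100 ≡ 1 (mod 101) ✓
So ord_101(12) = 100.

100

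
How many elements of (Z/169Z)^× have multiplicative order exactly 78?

φ(169) = φ(13^2) = 13·(13−1) = 156 = 2^2 · 3 · 13.
Since (Z/169Z)^× is cyclic of order 156, the number of elements of order d is φ(d) when d | 156 and 0 otherwise.
78 = 2 · 3 · 13 divides 156, and φ(78) = 24.

24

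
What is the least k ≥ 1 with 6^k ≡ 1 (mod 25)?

5

The order of 6 must divide φ(25) = φ(5^2) = 5·(5−1) = 20 = 2^2 · 5.
Divisors of 20: 1, 2, 4, 5, 10, 20.
Compute 6^d (mod 25) for the divisors d until we hit 1:
6^1 ≡ 6 (mod 25)
6^2 ≡ 11 (mod 25)
6^4 ≡ 21 (mod 25)
6^5 ≡ 1 (mod 25) ✓
So ord_25(6) = 5.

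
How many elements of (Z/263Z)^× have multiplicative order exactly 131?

130

φ(263) = 263 − 1 = 262 = 2 · 131.
Since (Z/263Z)^× is cyclic of order 262, the number of elements of order d is φ(d) when d | 262 and 0 otherwise.
131 | 262, and φ(131) = 131 − 1 = 130.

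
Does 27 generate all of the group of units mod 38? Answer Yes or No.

No

φ(38) = φ(2)·φ(19) = 1·18 = 18 = 2 · 3^2.
Test 27^(18/q) mod 38 for each prime factor q of 18:
27^9 ≡ 37 (mod 38)  [q = 2: ≢ 1 ✓]
27^6 ≡ 1 (mod 38)  [q = 3: ≡ 1 ✗]
The check at q = 3 fails, so 27 generates a proper subgroup.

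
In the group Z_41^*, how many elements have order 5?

φ(41) = 41 − 1 = 40 = 2^3 · 5.
In a cyclic group of order 40, there are φ(d) elements of order d for each divisor d of 40, and zero for non-divisors.
5 | 40, and φ(5) = 5 − 1 = 4.

4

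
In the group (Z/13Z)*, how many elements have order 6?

φ(13) = 13 − 1 = 12 = 2^2 · 3.
Since (Z/13Z)^× is cyclic of order 12, the number of elements of order d is φ(d) when d | 12 and 0 otherwise.
6 = 2 · 3 divides 12, and φ(6) = 2.

2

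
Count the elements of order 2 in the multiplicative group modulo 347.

1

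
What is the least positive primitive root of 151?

φ(151) = 151 − 1 = 150 = 2 · 3 · 5^2.
g is a primitive root iff g^(150/q) ≢ 1 (mod 151) for each prime q ∈ {2, 3, 5}.
g = 2: 2^75 ≡ 1 — hits 1, so not a primitive root.
g = 3: 3^75 ≡ 150; 3^50 ≡ 1 — hits 1, so not a primitive root.
g = 4: 4^75 ≡ 1 — hits 1, so not a primitive root.
g = 5: 5^75 ≡ 1 — hits 1, so not a primitive root.
g = 6: 6^75 ≡ 150; 6^50 ≡ 32; 6^30 ≡ 59 — none is 1, so 6 is a primitive root.
The smallest primitive root modulo 151 is 6.

6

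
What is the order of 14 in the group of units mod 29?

28

ord(14) | φ(29) = 29 − 1 = 28 = 2^2 · 7.
Divisors of 28: 1, 2, 4, 7, 14, 28.
Test each divisor d:
14^1 ≡ 14 (mod 29)
14^2 ≡ 22 (mod 29)
14^4 ≡ 20 (mod 29)
14^7 ≡ 12 (mod 29)
14^14 ≡ 28 (mod 29)
14^28 ≡ 1 (mod 29) ✓
The smallest such exponent is 28, so the order of 14 is 28.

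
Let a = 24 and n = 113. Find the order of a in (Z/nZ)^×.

Since 24 ∈ (Z/113Z)^×, its order divides φ(113) = 113 − 1 = 112 = 2^4 · 7.
Divisors of 112: 1, 2, 4, 7, 8, 14, 16, 28, 56, 112.
Evaluate successive powers at the divisors of 112:
24^1 ≡ 24
24^2 ≡ 11
24^4 ≡ 8
24^7 ≡ 78
24^8 ≡ 64
24^14 ≡ 95
24^16 ≡ 28
24^28 ≡ 98
24^56 ≡ 112
24^112 ≡ 1
So ord_113(24) = 112.

112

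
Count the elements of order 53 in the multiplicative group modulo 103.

φ(103) = 103 − 1 = 102 = 2 · 3 · 17.
In a cyclic group of order 102, there are φ(d) elements of order d for each divisor d of 102, and zero for non-divisors.
Here 102 is not a multiple of 53, so there are no elements of order 53.

0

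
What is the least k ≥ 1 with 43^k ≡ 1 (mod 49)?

7

The order of 43 must divide φ(49) = φ(7^2) = 7·(7−1) = 42 = 2 · 3 · 7.
Divisors of 42: 1, 2, 3, 6, 7, 14, 21, 42.
Compute 43^d (mod 49) for the divisors d until we hit 1:
43^1 ≡ 43
43^2 ≡ 36
43^3 ≡ 29
43^6 ≡ 8
43^7 ≡ 1
Hence ord(43) = 7.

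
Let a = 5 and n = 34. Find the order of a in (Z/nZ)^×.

By Lagrange's theorem, ord_34(5) divides φ(34) = φ(2)·φ(17) = 1·16 = 16 = 2^4.
Divisors of 16: 1, 2, 4, 8, 16.
Compute 5^d (mod 34) for the divisors d until we hit 1:
5^1 ≡ 5 (mod 34)
5^2 ≡ 25 (mod 34)
5^4 ≡ 13 (mod 34)
5^8 ≡ 33 (mod 34)
5^16 ≡ 1 (mod 34) ✓
The smallest such exponent is 16, so the order of 5 is 16.

16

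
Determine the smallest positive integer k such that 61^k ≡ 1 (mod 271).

135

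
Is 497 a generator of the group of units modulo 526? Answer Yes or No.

φ(526) = φ(2)·φ(263) = 1·262 = 262 = 2 · 131.
Test 497^(262/q) mod 526 for each prime factor q of 262:
497^131 ≡ 1 (mod 526)  [q = 2: ≡ 1 ✗]
497^2 ≡ 315 (mod 526)  [q = 131: ≢ 1 ✓]
The check at q = 2 fails, so 497 generates a proper subgroup.

No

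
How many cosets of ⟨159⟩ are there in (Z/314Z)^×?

3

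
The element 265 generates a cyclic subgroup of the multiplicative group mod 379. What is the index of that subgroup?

1

ord(265) | φ(379) = 379 − 1 = 378 = 2 · 3^3 · 7.
Divisors of 378: 1, 2, 3, 6, 7, 9, 14, 18, 21, 27, 42, 54, 63, 126, 189, 378.
Test each divisor d:
265^1 ≡ 265
265^2 ≡ 110
265^3 ≡ 346
265^6 ≡ 331
265^7 ≡ 166
265^9 ≡ 68
265^14 ≡ 268
265^18 ≡ 76
265^21 ≡ 145
265^27 ≡ 241
265^42 ≡ 180
265^54 ≡ 94
265^63 ≡ 328
265^126 ≡ 327
265^189 ≡ 378
265^378 ≡ 1
Thus |⟨265⟩| = ord(265) = 378.
Index = |(Z/379Z)^×| / |⟨265⟩| = 378 / 378 = 1.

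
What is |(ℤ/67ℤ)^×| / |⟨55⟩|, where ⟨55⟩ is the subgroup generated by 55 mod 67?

2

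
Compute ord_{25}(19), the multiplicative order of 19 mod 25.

10

By Lagrange's theorem, ord_25(19) divides φ(25) = φ(5^2) = 5·(5−1) = 20 = 2^2 · 5.
Divisors of 20: 1, 2, 4, 5, 10, 20.
Check 19^d mod 25 for each divisor in increasing order:
19^1 ≡ 19
19^2 ≡ 11
19^4 ≡ 21
19^5 ≡ 24
19^10 ≡ 1
Therefore the multiplicative order of 19 modulo 25 is 10.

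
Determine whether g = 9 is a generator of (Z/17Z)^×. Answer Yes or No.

No

φ(17) = 17 − 1 = 16 = 2^4.
It suffices to check that the order of 9 is not a proper divisor of 16: compute 9^(16/q) for q ∈ {2}.
9^8 ≡ 1 (mod 17)  [q = 2: ≡ 1 ✗]
9^8 ≡ 1 shows ord(9) | 8, strictly less than φ(17); not a primitive root.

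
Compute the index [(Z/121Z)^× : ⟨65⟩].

Since 65 ∈ (Z/121Z)^×, its order divides φ(121) = φ(11^2) = 11·(11−1) = 110 = 2 · 5 · 11.
Divisors of 110: 1, 2, 5, 10, 11, 22, 55, 110.
Evaluate successive powers at the divisors of 110:
65^1 ≡ 65 (mod 121)
65^2 ≡ 111 (mod 121)
65^5 ≡ 87 (mod 121)
65^10 ≡ 67 (mod 121)
65^11 ≡ 120 (mod 121)
65^22 ≡ 1 (mod 121) ✓
Thus |⟨65⟩| = ord(65) = 22.
[(Z/121Z)^× : ⟨65⟩] = 110/22 = 5.

5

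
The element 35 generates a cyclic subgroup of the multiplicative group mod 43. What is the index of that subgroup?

6

The order of 35 must divide φ(43) = 43 − 1 = 42 = 2 · 3 · 7.
Divisors of 42: 1, 2, 3, 6, 7, 14, 21, 42.
Evaluate successive powers at the divisors of 42:
35^1 ≡ 35 (mod 43)
35^2 ≡ 21 (mod 43)
35^3 ≡ 4 (mod 43)
35^6 ≡ 16 (mod 43)
35^7 ≡ 1 (mod 43) ✓
Thus |⟨35⟩| = ord(35) = 7.
The index is φ(43) / ord(35) = 42 / 7 = 6.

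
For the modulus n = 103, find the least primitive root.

5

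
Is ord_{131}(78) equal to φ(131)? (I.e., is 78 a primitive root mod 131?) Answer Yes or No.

No

φ(131) = 131 − 1 = 130 = 2 · 5 · 13.
Test 78^(130/q) mod 131 for each prime factor q of 130:
78^65 ≡ 130 (mod 131)  [q = 2: ≢ 1 ✓]
78^26 ≡ 53 (mod 131)  [q = 5: ≢ 1 ✓]
78^10 ≡ 1 (mod 131)  [q = 13: ≡ 1 ✗]
The check at q = 13 fails, so 78 generates a proper subgroup.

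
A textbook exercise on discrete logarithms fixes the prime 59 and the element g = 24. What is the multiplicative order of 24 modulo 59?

Since 24 ∈ (Z/59Z)^×, its order divides φ(59) = 59 − 1 = 58 = 2 · 29.
Divisors of 58: 1, 2, 29, 58.
Compute 24^d (mod 59) for the divisors d until we hit 1:
24^1 ≡ 24 (mod 59)
24^2 ≡ 45 (mod 59)
24^29 ≡ 58 (mod 59)
24^58 ≡ 1 (mod 59) ✓
Hence ord(24) = 58.

58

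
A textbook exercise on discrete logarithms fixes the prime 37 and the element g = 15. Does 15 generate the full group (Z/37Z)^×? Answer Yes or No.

Yes

φ(37) = 37 − 1 = 36 = 2^2 · 3^2.
An element g generates (Z/37Z)^× iff g^(36/q) ≢ 1 (mod 37) for each prime q ∈ {2, 3}.
15^18 ≡ 36 (mod 37)  [q = 2: ≢ 1 ✓]
15^12 ≡ 26 (mod 37)  [q = 3: ≢ 1 ✓]
Every test exponent gives a nontrivial residue, hence 15 generates the full group.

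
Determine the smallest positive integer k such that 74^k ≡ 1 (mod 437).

Since 74 ∈ (Z/437Z)^×, its order divides φ(437) = φ(19·23) = (19−1)·(23−1) = 18·22 = 396 = 2^2 · 3^2 · 11.
Divisors of 396: 1, 2, 3, 4, 6, 9, 11, 12, 18, 22, 33, 36, 44, 66, 99, 132, 198, 396.
Compute 74^d (mod 437) for the divisors d until we hit 1:
74^1 ≡ 74 (mod 437)
74^2 ≡ 232 (mod 437)
74^3 ≡ 125 (mod 437)
74^4 ≡ 73 (mod 437)
74^6 ≡ 330 (mod 437)
74^9 ≡ 172 (mod 437)
74^11 ≡ 137 (mod 437)
74^12 ≡ 87 (mod 437)
74^18 ≡ 305 (mod 437)
74^22 ≡ 415 (mod 437)
74^33 ≡ 45 (mod 437)
74^36 ≡ 381 (mod 437)
74^44 ≡ 47 (mod 437)
74^66 ≡ 277 (mod 437)
74^99 ≡ 229 (mod 437)
74^132 ≡ 254 (mod 437)
74^198 ≡ 1 (mod 437) ✓
Therefore the multiplicative order of 74 modulo 437 is 198.

198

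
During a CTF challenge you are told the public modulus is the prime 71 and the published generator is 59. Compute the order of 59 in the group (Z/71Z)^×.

70

ord(59) | φ(71) = 71 − 1 = 70 = 2 · 5 · 7.
Divisors of 70: 1, 2, 5, 7, 10, 14, 35, 70.
Evaluate successive powers at the divisors of 70:
59^1 ≡ 59 (mod 71)
59^2 ≡ 2 (mod 71)
59^5 ≡ 23 (mod 71)
59^7 ≡ 46 (mod 71)
59^10 ≡ 32 (mod 71)
59^14 ≡ 57 (mod 71)
59^35 ≡ 70 (mod 71)
59^70 ≡ 1 (mod 71) ✓
Therefore the multiplicative order of 59 modulo 71 is 70.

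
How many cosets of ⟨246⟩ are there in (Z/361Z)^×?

ord(246) | φ(361) = φ(19^2) = 19·(19−1) = 342 = 2 · 3^2 · 19.
Divisors of 342: 1, 2, 3, 6, 9, 18, 19, 38, 57, 114, 171, 342.
Compute 246^d (mod 361) for the divisors d until we hit 1:
246^1 ≡ 246 (mod 361)
246^2 ≡ 229 (mod 361)
246^3 ≡ 18 (mod 361)
246^6 ≡ 324 (mod 361)
246^9 ≡ 56 (mod 361)
246^18 ≡ 248 (mod 361)
246^19 ≡ 360 (mod 361)
246^38 ≡ 1 (mod 361) ✓
The order of 246 is 38, so the subgroup it generates has 38 elements.
The index is φ(361) / ord(246) = 342 / 38 = 9.

9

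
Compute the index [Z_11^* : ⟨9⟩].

By Lagrange's theorem, ord_11(9) divides φ(11) = 11 − 1 = 10 = 2 · 5.
Divisors of 10: 1, 2, 5, 10.
Evaluate successive powers at the divisors of 10:
9^1 ≡ 9 (mod 11)
9^2 ≡ 4 (mod 11)
9^5 ≡ 1 (mod 11) ✓
Thus |⟨9⟩| = ord(9) = 5.
The index is φ(11) / ord(9) = 10 / 5 = 2.

2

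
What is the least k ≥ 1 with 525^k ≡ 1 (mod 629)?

72

By Lagrange's theorem, ord_629(525) divides φ(629) = φ(17·37) = (17−1)·(37−1) = 16·36 = 576 = 2^6 · 3^2.
Divisors of 576: 1, 2, 3, 4, 6, 8, 9, 12, 16, 18, 24, 32, 36, 48, 64, 72, 96, 144, 192, 288, 576.
Evaluate successive powers at the divisors of 576:
525^1 ≡ 525 (mod 629)
525^2 ≡ 123 (mod 629)
525^3 ≡ 417 (mod 629)
525^4 ≡ 33 (mod 629)
525^6 ≡ 285 (mod 629)
525^8 ≡ 460 (mod 629)
525^9 ≡ 593 (mod 629)
525^12 ≡ 84 (mod 629)
525^16 ≡ 256 (mod 629)
525^18 ≡ 38 (mod 629)
525^24 ≡ 137 (mod 629)
525^32 ≡ 120 (mod 629)
525^36 ≡ 186 (mod 629)
525^48 ≡ 528 (mod 629)
525^64 ≡ 562 (mod 629)
525^72 ≡ 1 (mod 629) ✓
Therefore the multiplicative order of 525 modulo 629 is 72.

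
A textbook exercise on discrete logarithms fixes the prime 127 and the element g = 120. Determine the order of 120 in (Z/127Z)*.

The order of 120 must divide φ(127) = 127 − 1 = 126 = 2 · 3^2 · 7.
Divisors of 126: 1, 2, 3, 6, 7, 9, 14, 18, 21, 42, 63, 126.
Test each divisor d:
120^1 ≡ 120 (mod 127)
120^2 ≡ 49 (mod 127)
120^3 ≡ 38 (mod 127)
120^6 ≡ 47 (mod 127)
120^7 ≡ 52 (mod 127)
120^9 ≡ 8 (mod 127)
120^14 ≡ 37 (mod 127)
120^18 ≡ 64 (mod 127)
120^21 ≡ 19 (mod 127)
120^42 ≡ 107 (mod 127)
120^63 ≡ 1 (mod 127) ✓
Hence ord(120) = 63.

63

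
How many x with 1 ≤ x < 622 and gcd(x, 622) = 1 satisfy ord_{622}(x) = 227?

0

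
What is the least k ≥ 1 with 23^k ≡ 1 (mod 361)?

171

ord(23) | φ(361) = φ(19^2) = 19·(19−1) = 342 = 2 · 3^2 · 19.
Divisors of 342: 1, 2, 3, 6, 9, 18, 19, 38, 57, 114, 171, 342.
Check 23^d mod 361 for each divisor in increasing order:
23^1 ≡ 23 (mod 361)
23^2 ≡ 168 (mod 361)
23^3 ≡ 254 (mod 361)
23^6 ≡ 258 (mod 361)
23^9 ≡ 191 (mod 361)
23^18 ≡ 20 (mod 361)
23^19 ≡ 99 (mod 361)
23^38 ≡ 54 (mod 361)
23^57 ≡ 292 (mod 361)
23^114 ≡ 68 (mod 361)
23^171 ≡ 1 (mod 361) ✓
Therefore the multiplicative order of 23 modulo 361 is 171.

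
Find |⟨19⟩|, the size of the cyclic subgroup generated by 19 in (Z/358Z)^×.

89

Since 19 ∈ (Z/358Z)^×, its order divides φ(358) = φ(2)·φ(179) = 1·178 = 178 = 2 · 89.
Divisors of 178: 1, 2, 89, 178.
Compute 19^d (mod 358) for the divisors d until we hit 1:
19^1 ≡ 19 (mod 358)
19^2 ≡ 3 (mod 358)
19^89 ≡ 1 (mod 358) ✓
Therefore the multiplicative order of 19 modulo 358 is 89.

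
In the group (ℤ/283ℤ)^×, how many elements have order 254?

0

φ(283) = 283 − 1 = 282 = 2 · 3 · 47.
In a cyclic group of order 282, there are φ(d) elements of order d for each divisor d of 282, and zero for non-divisors.
Here 282 is not a multiple of 254, so there are no elements of order 254.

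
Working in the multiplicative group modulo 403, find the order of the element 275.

60

Since 275 ∈ (Z/403Z)^×, its order divides φ(403) = φ(13·31) = (13−1)·(31−1) = 12·30 = 360 = 2^3 · 3^2 · 5.
Divisors of 360: 1, 2, 3, 4, 5, 6, 8, 9, 10, 12, 15, 18, 20, 24, 30, 36, 40, 45, 60, 72, 90, 120, 180, 360.
Evaluate successive powers at the divisors of 360:
275^1 ≡ 275 (mod 403)
275^2 ≡ 264 (mod 403)
275^3 ≡ 60 (mod 403)
275^4 ≡ 380 (mod 403)
275^5 ≡ 123 (mod 403)
275^6 ≡ 376 (mod 403)
275^8 ≡ 126 (mod 403)
275^9 ≡ 395 (mod 403)
275^10 ≡ 218 (mod 403)
275^12 ≡ 326 (mod 403)
275^15 ≡ 216 (mod 403)
275^18 ≡ 64 (mod 403)
275^20 ≡ 373 (mod 403)
275^24 ≡ 287 (mod 403)
275^30 ≡ 311 (mod 403)
275^36 ≡ 66 (mod 403)
275^40 ≡ 94 (mod 403)
275^45 ≡ 278 (mod 403)
275^60 ≡ 1 (mod 403) ✓
Hence ord(275) = 60.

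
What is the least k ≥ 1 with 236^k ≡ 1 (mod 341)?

15

By Lagrange's theorem, ord_341(236) divides φ(341) = φ(11·31) = (11−1)·(31−1) = 10·30 = 300 = 2^2 · 3 · 5^2.
Divisors of 300: 1, 2, 3, 4, 5, 6, 10, 12, 15, 20, 25, 30, 50, 60, 75, 100, 150, 300.
Evaluate successive powers at the divisors of 300:
236^1 ≡ 236
236^2 ≡ 113
236^3 ≡ 70
236^4 ≡ 152
236^5 ≡ 67
236^6 ≡ 126
236^10 ≡ 56
236^12 ≡ 190
236^15 ≡ 1
So ord_341(236) = 15.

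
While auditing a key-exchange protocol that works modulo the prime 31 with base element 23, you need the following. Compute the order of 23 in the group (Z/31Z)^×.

10

The order of 23 must divide φ(31) = 31 − 1 = 30 = 2 · 3 · 5.
Divisors of 30: 1, 2, 3, 5, 6, 10, 15, 30.
Evaluate successive powers at the divisors of 30:
23^1 ≡ 23 (mod 31)
23^2 ≡ 2 (mod 31)
23^3 ≡ 15 (mod 31)
23^5 ≡ 30 (mod 31)
23^6 ≡ 8 (mod 31)
23^10 ≡ 1 (mod 31) ✓
The smallest such exponent is 10, so the order of 23 is 10.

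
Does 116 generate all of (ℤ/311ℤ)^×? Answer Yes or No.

φ(311) = 311 − 1 = 310 = 2 · 5 · 31.
116 is a primitive root mod 311 iff 116^(φ(311)/q) ≢ 1 for every prime q | φ(311), i.e. q ∈ {2, 5, 31}.
116^155 ≡ 310 (mod 311)  [q = 2: ≢ 1 ✓]
116^62 ≡ 1 (mod 311)  [q = 5: ≡ 1 ✗]
116^10 ≡ 168 (mod 311)  [q = 31: ≢ 1 ✓]
116^62 ≡ 1 shows ord(116) | 62, strictly less than φ(311); not a primitive root.

No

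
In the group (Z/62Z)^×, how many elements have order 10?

4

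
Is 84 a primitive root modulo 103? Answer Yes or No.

Yes

φ(103) = 103 − 1 = 102 = 2 · 3 · 17.
An element g generates (Z/103Z)^× iff g^(102/q) ≢ 1 (mod 103) for each prime q ∈ {2, 3, 17}.
84^51 ≡ 102 (mod 103)  [q = 2: ≢ 1 ✓]
84^34 ≡ 46 (mod 103)  [q = 3: ≢ 1 ✓]
84^6 ≡ 13 (mod 103)  [q = 17: ≢ 1 ✓]
Every test exponent gives a nontrivial residue, hence 84 generates the full group.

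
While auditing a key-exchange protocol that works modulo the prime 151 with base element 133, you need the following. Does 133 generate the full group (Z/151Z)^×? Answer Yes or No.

Yes

φ(151) = 151 − 1 = 150 = 2 · 3 · 5^2.
133 is a primitive root mod 151 iff 133^(φ(151)/q) ≢ 1 for every prime q | φ(151), i.e. q ∈ {2, 3, 5}.
133^75 ≡ 150 (mod 151)  [q = 2: ≢ 1 ✓]
133^50 ≡ 32 (mod 151)  [q = 3: ≢ 1 ✓]
133^30 ≡ 8 (mod 151)  [q = 5: ≢ 1 ✓]
None equal 1, so ord_151(133) = 150: 133 is a primitive root.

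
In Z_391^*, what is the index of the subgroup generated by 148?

Since 148 ∈ (Z/391Z)^×, its order divides φ(391) = φ(17·23) = (17−1)·(23−1) = 16·22 = 352 = 2^5 · 11.
Divisors of 352: 1, 2, 4, 8, 11, 16, 22, 32, 44, 88, 176, 352.
Check 148^d mod 391 for each divisor in increasing order:
148^1 ≡ 148
148^2 ≡ 8
148^4 ≡ 64
148^8 ≡ 186
148^11 ≡ 91
148^16 ≡ 188
148^22 ≡ 70
148^32 ≡ 154
148^44 ≡ 208
148^88 ≡ 254
148^176 ≡ 1
The order of 148 is 176, so the subgroup it generates has 176 elements.
The index is φ(391) / ord(148) = 352 / 176 = 2.

2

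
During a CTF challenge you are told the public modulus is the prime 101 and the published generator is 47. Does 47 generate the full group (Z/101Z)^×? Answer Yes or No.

No

φ(101) = 101 − 1 = 100 = 2^2 · 5^2.
Test 47^(100/q) mod 101 for each prime factor q of 100:
47^50 ≡ 1 (mod 101)  [q = 2: ≡ 1 ✗]
47^20 ≡ 87 (mod 101)  [q = 5: ≢ 1 ✓]
The check at q = 2 fails, so 47 generates a proper subgroup.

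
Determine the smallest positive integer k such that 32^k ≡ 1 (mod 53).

52

Since 32 ∈ (Z/53Z)^×, its order divides φ(53) = 53 − 1 = 52 = 2^2 · 13.
Divisors of 52: 1, 2, 4, 13, 26, 52.
Check 32^d mod 53 for each divisor in increasing order:
32^1 ≡ 32 (mod 53)
32^2 ≡ 17 (mod 53)
32^4 ≡ 24 (mod 53)
32^13 ≡ 30 (mod 53)
32^26 ≡ 52 (mod 53)
32^52 ≡ 1 (mod 53) ✓
So ord_53(32) = 52.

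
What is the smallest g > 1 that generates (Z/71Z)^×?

7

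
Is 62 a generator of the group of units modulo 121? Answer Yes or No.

Yes

φ(121) = φ(11^2) = 11·(11−1) = 110 = 2 · 5 · 11.
It suffices to check that the order of 62 is not a proper divisor of 110: compute 62^(110/q) for q ∈ {2, 5, 11}.
62^55 ≡ 120 (mod 121)  [q = 2: ≢ 1 ✓]
62^22 ≡ 27 (mod 121)  [q = 5: ≢ 1 ✓]
62^10 ≡ 67 (mod 121)  [q = 11: ≢ 1 ✓]
None equal 1, so ord_121(62) = 110: 62 is a primitive root.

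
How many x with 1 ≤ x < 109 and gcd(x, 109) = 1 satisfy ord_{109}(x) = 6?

φ(109) = 109 − 1 = 108 = 2^2 · 3^3.
(Z/109Z)^× is cyclic (|G| = 108); a cyclic group of order m has exactly φ(d) elements of each order d | m, and none otherwise.
6 = 2 · 3 divides 108, and φ(6) = 2.

2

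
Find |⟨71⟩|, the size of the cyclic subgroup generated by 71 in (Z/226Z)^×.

16

The order of 71 must divide φ(226) = φ(2)·φ(113) = 1·112 = 112 = 2^4 · 7.
Divisors of 112: 1, 2, 4, 7, 8, 14, 16, 28, 56, 112.
Compute 71^d (mod 226) for the divisors d until we hit 1:
71^1 ≡ 71 (mod 226)
71^2 ≡ 69 (mod 226)
71^4 ≡ 15 (mod 226)
71^7 ≡ 35 (mod 226)
71^8 ≡ 225 (mod 226)
71^14 ≡ 95 (mod 226)
71^16 ≡ 1 (mod 226) ✓
Therefore the multiplicative order of 71 modulo 226 is 16.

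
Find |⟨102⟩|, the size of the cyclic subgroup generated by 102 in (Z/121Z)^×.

55

By Lagrange's theorem, ord_121(102) divides φ(121) = φ(11^2) = 11·(11−1) = 110 = 2 · 5 · 11.
Divisors of 110: 1, 2, 5, 10, 11, 22, 55, 110.
Check 102^d mod 121 for each divisor in increasing order:
102^1 ≡ 102 (mod 121)
102^2 ≡ 119 (mod 121)
102^5 ≡ 45 (mod 121)
102^10 ≡ 89 (mod 121)
102^11 ≡ 3 (mod 121)
102^22 ≡ 9 (mod 121)
102^55 ≡ 1 (mod 121) ✓
The smallest such exponent is 55, so the order of 102 is 55.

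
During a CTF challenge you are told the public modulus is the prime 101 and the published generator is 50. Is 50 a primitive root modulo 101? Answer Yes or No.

Yes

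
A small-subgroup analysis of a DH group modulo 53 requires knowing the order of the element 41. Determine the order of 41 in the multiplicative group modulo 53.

By Lagrange's theorem, ord_53(41) divides φ(53) = 53 − 1 = 52 = 2^2 · 13.
Divisors of 52: 1, 2, 4, 13, 26, 52.
Evaluate successive powers at the divisors of 52:
41^1 ≡ 41
41^2 ≡ 38
41^4 ≡ 13
41^13 ≡ 30
41^26 ≡ 52
41^52 ≡ 1
Therefore the multiplicative order of 41 modulo 53 is 52.

52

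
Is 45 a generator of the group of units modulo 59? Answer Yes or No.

φ(59) = 59 − 1 = 58 = 2 · 29.
An element g generates (Z/59Z)^× iff g^(58/q) ≢ 1 (mod 59) for each prime q ∈ {2, 29}.
45^29 ≡ 1 (mod 59)  [q = 2: ≡ 1 ✗]
45^2 ≡ 19 (mod 59)  [q = 29: ≢ 1 ✓]
Since 45^29 ≡ 1, the order of 45 divides 29 < 58, so 45 is not a primitive root.

No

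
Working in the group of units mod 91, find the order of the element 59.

The order of 59 must divide φ(91) = φ(7·13) = (7−1)·(13−1) = 6·12 = 72 = 2^3 · 3^2.
Divisors of 72: 1, 2, 3, 4, 6, 8, 9, 12, 18, 24, 36, 72.
Check 59^d mod 91 for each divisor in increasing order:
59^1 ≡ 59 (mod 91)
59^2 ≡ 23 (mod 91)
59^3 ≡ 83 (mod 91)
59^4 ≡ 74 (mod 91)
59^6 ≡ 64 (mod 91)
59^8 ≡ 16 (mod 91)
59^9 ≡ 34 (mod 91)
59^12 ≡ 1 (mod 91) ✓
The smallest such exponent is 12, so the order of 59 is 12.

12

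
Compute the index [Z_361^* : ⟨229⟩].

18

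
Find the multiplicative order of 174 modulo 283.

141

ord(174) | φ(283) = 283 − 1 = 282 = 2 · 3 · 47.
Divisors of 282: 1, 2, 3, 6, 47, 94, 141, 282.
Test each divisor d:
174^1 ≡ 174
174^2 ≡ 278
174^3 ≡ 262
174^6 ≡ 158
174^47 ≡ 44
174^94 ≡ 238
174^141 ≡ 1
Therefore the multiplicative order of 174 modulo 283 is 141.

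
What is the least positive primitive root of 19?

2

φ(19) = 19 − 1 = 18 = 2 · 3^2.
g is a primitive root iff g^(18/q) ≢ 1 (mod 19) for each prime q ∈ {2, 3}.
g = 2: 2^9 ≡ 18; 2^6 ≡ 7 — none is 1, so 2 is a primitive root.
The smallest primitive root modulo 19 is 2.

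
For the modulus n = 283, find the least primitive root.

3

φ(283) = 283 − 1 = 282 = 2 · 3 · 47.
Test candidates g = 2, 3, … against the prime factors q ∈ {2, 3, 47} of φ(283): g is a generator iff g^(282/q) ≢ 1 for every such q.
g = 2: 2^141 ≡ 282; 2^94 ≡ 1 — hits 1, so not a primitive root.
g = 3: 3^141 ≡ 282; 3^94 ≡ 238; 3^6 ≡ 163 — none is 1, so 3 is a primitive root.
Hence the least primitive root of 283 is 3.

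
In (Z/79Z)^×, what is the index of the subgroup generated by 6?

By Lagrange's theorem, ord_79(6) divides φ(79) = 79 − 1 = 78 = 2 · 3 · 13.
Divisors of 78: 1, 2, 3, 6, 13, 26, 39, 78.
Compute 6^d (mod 79) for the divisors d until we hit 1:
6^1 ≡ 6
6^2 ≡ 36
6^3 ≡ 58
6^6 ≡ 46
6^13 ≡ 56
6^26 ≡ 55
6^39 ≡ 78
6^78 ≡ 1
So ord_79(6) = 78, hence |⟨6⟩| = 78.
The index is φ(79) / ord(6) = 78 / 78 = 1.

1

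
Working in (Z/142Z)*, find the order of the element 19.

35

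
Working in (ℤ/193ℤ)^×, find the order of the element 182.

ord(182) | φ(193) = 193 − 1 = 192 = 2^6 · 3.
Divisors of 192: 1, 2, 3, 4, 6, 8, 12, 16, 24, 32, 48, 64, 96, 192.
Compute 182^d (mod 193) for the divisors d until we hit 1:
182^1 ≡ 182 (mod 193)
182^2 ≡ 121 (mod 193)
182^3 ≡ 20 (mod 193)
182^4 ≡ 166 (mod 193)
182^6 ≡ 14 (mod 193)
182^8 ≡ 150 (mod 193)
182^12 ≡ 3 (mod 193)
182^16 ≡ 112 (mod 193)
182^24 ≡ 9 (mod 193)
182^32 ≡ 192 (mod 193)
182^48 ≡ 81 (mod 193)
182^64 ≡ 1 (mod 193) ✓
So ord_193(182) = 64.

64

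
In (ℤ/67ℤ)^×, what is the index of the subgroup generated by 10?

By Lagrange's theorem, ord_67(10) divides φ(67) = 67 − 1 = 66 = 2 · 3 · 11.
Divisors of 66: 1, 2, 3, 6, 11, 22, 33, 66.
Check 10^d mod 67 for each divisor in increasing order:
10^1 ≡ 10 (mod 67)
10^2 ≡ 33 (mod 67)
10^3 ≡ 62 (mod 67)
10^6 ≡ 25 (mod 67)
10^11 ≡ 29 (mod 67)
10^22 ≡ 37 (mod 67)
10^33 ≡ 1 (mod 67) ✓
So ord_67(10) = 33, hence |⟨10⟩| = 33.
The index is φ(67) / ord(10) = 66 / 33 = 2.

2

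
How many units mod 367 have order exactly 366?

120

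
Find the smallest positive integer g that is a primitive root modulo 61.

2

φ(61) = 61 − 1 = 60 = 2^2 · 3 · 5.
g is a primitive root iff g^(60/q) ≢ 1 (mod 61) for each prime q ∈ {2, 3, 5}.
g = 2: 2^30 ≡ 60; 2^20 ≡ 47; 2^12 ≡ 9 — none is 1, so 2 is a primitive root.
So 2 is the smallest generator of (Z/61Z)^×.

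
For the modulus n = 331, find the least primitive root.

φ(331) = 331 − 1 = 330 = 2 · 3 · 5 · 11.
g is a primitive root iff g^(330/q) ≢ 1 (mod 331) for each prime q ∈ {2, 3, 5, 11}.
g = 2: 2^165 ≡ 330; 2^110 ≡ 299; 2^66 ≡ 64; 2^30 ≡ 1 — hits 1, so not a primitive root.
g = 3: 3^165 ≡ 330; 3^110 ≡ 299; 3^66 ≡ 64; 3^30 ≡ 270 — none is 1, so 3 is a primitive root.
Hence the least primitive root of 331 is 3.

3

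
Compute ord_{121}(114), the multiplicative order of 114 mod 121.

55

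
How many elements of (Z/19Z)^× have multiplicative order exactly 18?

6

φ(19) = 19 − 1 = 18 = 2 · 3^2.
(Z/19Z)^× is cyclic (|G| = 18); a cyclic group of order m has exactly φ(d) elements of each order d | m, and none otherwise.
18 = 2 · 3^2 divides 18, and φ(18) = 6.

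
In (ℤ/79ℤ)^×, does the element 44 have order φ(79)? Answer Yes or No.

φ(79) = 79 − 1 = 78 = 2 · 3 · 13.
It suffices to check that the order of 44 is not a proper divisor of 78: compute 44^(78/q) for q ∈ {2, 3, 13}.
44^39 ≡ 1 (mod 79)  [q = 2: ≡ 1 ✗]
44^26 ≡ 23 (mod 79)  [q = 3: ≢ 1 ✓]
44^6 ≡ 10 (mod 79)  [q = 13: ≢ 1 ✓]
44^39 ≡ 1 shows ord(44) | 39, strictly less than φ(79); not a primitive root.

No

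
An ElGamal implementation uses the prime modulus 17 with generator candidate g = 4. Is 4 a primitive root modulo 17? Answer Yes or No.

φ(17) = 17 − 1 = 16 = 2^4.
4 is a primitive root mod 17 iff 4^(φ(17)/q) ≢ 1 for every prime q | φ(17), i.e. q ∈ {2}.
4^8 ≡ 1 (mod 17)  [q = 2: ≡ 1 ✗]
Since 4^8 ≡ 1, the order of 4 divides 8 < 16, so 4 is not a primitive root.

No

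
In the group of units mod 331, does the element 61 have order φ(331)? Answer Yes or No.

φ(331) = 331 − 1 = 330 = 2 · 3 · 5 · 11.
Test 61^(330/q) mod 331 for each prime factor q of 330:
61^165 ≡ 330 (mod 331)  [q = 2: ≢ 1 ✓]
61^110 ≡ 1 (mod 331)  [q = 3: ≡ 1 ✗]
61^66 ≡ 1 (mod 331)  [q = 5: ≡ 1 ✗]
61^30 ≡ 74 (mod 331)  [q = 11: ≢ 1 ✓]
Since 61^110 ≡ 1, the order of 61 divides 110 < 330, so 61 is not a primitive root.

No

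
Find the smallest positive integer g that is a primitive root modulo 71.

7

φ(71) = 71 − 1 = 70 = 2 · 5 · 7.
Test candidates g = 2, 3, … against the prime factors q ∈ {2, 5, 7} of φ(71): g is a generator iff g^(70/q) ≢ 1 for every such q.
g = 2: 2^35 ≡ 1 — hits 1, so not a primitive root.
g = 3: 3^35 ≡ 1 — hits 1, so not a primitive root.
g = 4: 4^35 ≡ 1 — hits 1, so not a primitive root.
g = 5: 5^35 ≡ 1 — hits 1, so not a primitive root.
g = 6: 6^35 ≡ 1 — hits 1, so not a primitive root.
g = 7: 7^35 ≡ 70; 7^14 ≡ 54; 7^10 ≡ 45 — none is 1, so 7 is a primitive root.
Hence the least primitive root of 71 is 7.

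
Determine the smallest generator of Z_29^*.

φ(29) = 29 − 1 = 28 = 2^2 · 7.
Test candidates g = 2, 3, … against the prime factors q ∈ {2, 7} of φ(29): g is a generator iff g^(28/q) ≢ 1 for every such q.
g = 2: 2^14 ≡ 28; 2^4 ≡ 16 — none is 1, so 2 is a primitive root.
Hence the least primitive root of 29 is 2.

2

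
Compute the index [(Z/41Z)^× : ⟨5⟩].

2

By Lagrange's theorem, ord_41(5) divides φ(41) = 41 − 1 = 40 = 2^3 · 5.
Divisors of 40: 1, 2, 4, 5, 8, 10, 20, 40.
Compute 5^d (mod 41) for the divisors d until we hit 1:
5^1 ≡ 5 (mod 41)
5^2 ≡ 25 (mod 41)
5^4 ≡ 10 (mod 41)
5^5 ≡ 9 (mod 41)
5^8 ≡ 18 (mod 41)
5^10 ≡ 40 (mod 41)
5^20 ≡ 1 (mod 41) ✓
Thus |⟨5⟩| = ord(5) = 20.
Index = |(Z/41Z)^×| / |⟨5⟩| = 40 / 20 = 2.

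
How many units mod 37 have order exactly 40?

φ(37) = 37 − 1 = 36 = 2^2 · 3^2.
(Z/37Z)^× is cyclic (|G| = 36); a cyclic group of order m has exactly φ(d) elements of each order d | m, and none otherwise.
40 does not divide 36, so no element of (Z/37Z)^× has order 40.

0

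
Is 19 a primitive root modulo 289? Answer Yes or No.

No

φ(289) = φ(17^2) = 17·(17−1) = 272 = 2^4 · 17.
Test 19^(272/q) mod 289 for each prime factor q of 272:
19^136 ≡ 1 (mod 289)  [q = 2: ≡ 1 ✗]
19^16 ≡ 69 (mod 289)  [q = 17: ≢ 1 ✓]
19^136 ≡ 1 shows ord(19) | 136, strictly less than φ(289); not a primitive root.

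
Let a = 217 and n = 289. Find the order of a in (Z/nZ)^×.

68

Since 217 ∈ (Z/289Z)^×, its order divides φ(289) = φ(17^2) = 17·(17−1) = 272 = 2^4 · 17.
Divisors of 272: 1, 2, 4, 8, 16, 17, 34, 68, 136, 272.
Check 217^d mod 289 for each divisor in increasing order:
217^1 ≡ 217 (mod 289)
217^2 ≡ 271 (mod 289)
217^4 ≡ 35 (mod 289)
217^8 ≡ 69 (mod 289)
217^16 ≡ 137 (mod 289)
217^17 ≡ 251 (mod 289)
217^34 ≡ 288 (mod 289)
217^68 ≡ 1 (mod 289) ✓
Hence ord(217) = 68.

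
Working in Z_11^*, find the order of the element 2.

10

Since 2 ∈ (Z/11Z)^×, its order divides φ(11) = 11 − 1 = 10 = 2 · 5.
Divisors of 10: 1, 2, 5, 10.
Test each divisor d:
2^1 ≡ 2 (mod 11)
2^2 ≡ 4 (mod 11)
2^5 ≡ 10 (mod 11)
2^10 ≡ 1 (mod 11) ✓
The smallest such exponent is 10, so the order of 2 is 10.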